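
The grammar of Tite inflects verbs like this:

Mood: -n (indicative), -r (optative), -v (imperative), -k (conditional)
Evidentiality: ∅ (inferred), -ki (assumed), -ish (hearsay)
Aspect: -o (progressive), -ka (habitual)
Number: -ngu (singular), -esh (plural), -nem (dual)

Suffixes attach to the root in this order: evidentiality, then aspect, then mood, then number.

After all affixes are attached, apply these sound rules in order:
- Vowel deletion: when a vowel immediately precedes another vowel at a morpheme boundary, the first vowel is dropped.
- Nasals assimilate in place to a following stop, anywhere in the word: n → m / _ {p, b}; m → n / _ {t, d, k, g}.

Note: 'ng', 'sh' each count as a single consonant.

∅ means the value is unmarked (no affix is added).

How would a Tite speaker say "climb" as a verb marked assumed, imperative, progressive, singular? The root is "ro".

Attach evidentiality assumed -ki → roki.
Attach aspect progressive -o → rokio.
Attach mood imperative -v → rokiov.
Attach number singular -ngu → rokiovngu.
Apply vowel deletion: rokiovngu → rokovngu.
Nasal assimilation: no change.

rokovngu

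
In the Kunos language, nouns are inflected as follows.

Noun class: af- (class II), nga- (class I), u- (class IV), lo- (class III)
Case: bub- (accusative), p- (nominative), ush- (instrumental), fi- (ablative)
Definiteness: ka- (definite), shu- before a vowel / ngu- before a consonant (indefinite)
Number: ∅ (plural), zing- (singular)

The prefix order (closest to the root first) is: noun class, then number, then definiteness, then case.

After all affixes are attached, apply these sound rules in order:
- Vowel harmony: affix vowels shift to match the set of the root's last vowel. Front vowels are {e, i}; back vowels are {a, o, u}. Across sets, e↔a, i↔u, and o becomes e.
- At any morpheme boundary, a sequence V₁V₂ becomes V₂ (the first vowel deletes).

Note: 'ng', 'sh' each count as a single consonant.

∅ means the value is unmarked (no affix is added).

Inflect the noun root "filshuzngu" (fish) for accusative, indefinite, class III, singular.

bubnguzunglofilshuzngu

Attach noun class class III lo- → lofilshuzngu.
Attach number singular zing- → zinglofilshuzngu.
Attach definiteness indefinite ngu- (before consonant 'z') → nguzinglofilshuzngu.
Attach case accusative bub- → bubnguzinglofilshuzngu.
Apply vowel harmony: bubnguzinglofilshuzngu → bubnguzunglofilshuzngu.
Vowel deletion: no change.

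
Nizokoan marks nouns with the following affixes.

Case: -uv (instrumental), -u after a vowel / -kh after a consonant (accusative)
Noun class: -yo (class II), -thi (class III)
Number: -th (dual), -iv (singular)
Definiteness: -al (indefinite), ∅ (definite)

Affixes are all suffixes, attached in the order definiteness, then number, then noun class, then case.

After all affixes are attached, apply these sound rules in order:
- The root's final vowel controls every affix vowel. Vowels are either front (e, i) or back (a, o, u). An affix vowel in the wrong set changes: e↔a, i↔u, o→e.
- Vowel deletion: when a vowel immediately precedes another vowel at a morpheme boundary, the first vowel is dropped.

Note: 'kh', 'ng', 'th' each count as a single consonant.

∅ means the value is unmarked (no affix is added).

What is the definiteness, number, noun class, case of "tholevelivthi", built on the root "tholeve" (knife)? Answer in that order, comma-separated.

indefinite, singular, class III, accusative

Segment: tholeve-al-iv-thi-u.
definiteness: -al → indefinite.
number: -iv → singular.
noun class: -thi → class III.
case: -u/kh → accusative.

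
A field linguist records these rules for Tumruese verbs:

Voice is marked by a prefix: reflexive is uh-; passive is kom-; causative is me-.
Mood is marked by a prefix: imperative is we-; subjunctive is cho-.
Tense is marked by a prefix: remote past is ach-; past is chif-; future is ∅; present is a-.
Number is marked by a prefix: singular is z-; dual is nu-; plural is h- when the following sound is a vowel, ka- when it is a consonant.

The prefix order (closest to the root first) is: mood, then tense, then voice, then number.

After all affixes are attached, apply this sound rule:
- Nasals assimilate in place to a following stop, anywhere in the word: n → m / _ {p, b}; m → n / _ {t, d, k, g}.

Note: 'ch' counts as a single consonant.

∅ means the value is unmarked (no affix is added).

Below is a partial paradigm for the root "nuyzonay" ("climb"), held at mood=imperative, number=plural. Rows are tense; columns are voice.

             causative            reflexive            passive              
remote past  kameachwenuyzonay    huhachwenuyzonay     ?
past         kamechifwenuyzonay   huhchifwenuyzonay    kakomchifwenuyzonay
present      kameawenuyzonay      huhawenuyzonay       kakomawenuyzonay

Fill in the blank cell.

Attach mood imperative we- → wenuyzonay.
Attach tense remote past ach- → achwenuyzonay.
Attach voice passive kom- → komachwenuyzonay.
Attach number plural ka- (before consonant 'k') → kakomachwenuyzonay.
Nasal assimilation: no change.

kakomachwenuyzonay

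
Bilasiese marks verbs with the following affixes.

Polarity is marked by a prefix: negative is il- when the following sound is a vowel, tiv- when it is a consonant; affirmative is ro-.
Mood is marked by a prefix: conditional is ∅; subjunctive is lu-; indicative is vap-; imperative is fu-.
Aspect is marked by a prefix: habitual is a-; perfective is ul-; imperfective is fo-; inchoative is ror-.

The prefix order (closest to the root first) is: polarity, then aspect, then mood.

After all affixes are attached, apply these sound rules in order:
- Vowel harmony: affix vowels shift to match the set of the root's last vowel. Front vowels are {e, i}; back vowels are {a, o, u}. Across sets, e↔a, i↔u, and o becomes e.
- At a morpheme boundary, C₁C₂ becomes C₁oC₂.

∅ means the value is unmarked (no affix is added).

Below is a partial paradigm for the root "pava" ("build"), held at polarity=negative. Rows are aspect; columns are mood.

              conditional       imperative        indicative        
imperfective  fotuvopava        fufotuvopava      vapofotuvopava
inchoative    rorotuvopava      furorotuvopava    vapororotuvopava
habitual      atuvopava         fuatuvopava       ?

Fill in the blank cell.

Attach polarity negative tiv- (before consonant 'p') → tivpava.
Attach aspect habitual a- → ativpava.
Attach mood indicative vap- → vapativpava.
Apply vowel harmony: vapativpava → vapatuvpava.
Apply epenthesis: vapatuvpava → vapatuvopava.

vapatuvopava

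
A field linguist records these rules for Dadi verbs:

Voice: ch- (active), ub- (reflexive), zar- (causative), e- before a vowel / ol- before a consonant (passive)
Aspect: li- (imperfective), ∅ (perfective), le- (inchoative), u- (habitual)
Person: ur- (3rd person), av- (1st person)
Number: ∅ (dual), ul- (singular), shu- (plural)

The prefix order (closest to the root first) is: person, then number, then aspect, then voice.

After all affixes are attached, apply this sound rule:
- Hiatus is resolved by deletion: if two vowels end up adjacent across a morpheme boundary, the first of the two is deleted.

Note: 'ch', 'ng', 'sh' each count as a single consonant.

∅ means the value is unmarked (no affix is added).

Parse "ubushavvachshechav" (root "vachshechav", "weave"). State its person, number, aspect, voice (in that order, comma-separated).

Segment: ub-u-shu-av-vachshechav.
person: av- → 1st person.
number: shu- → plural.
aspect: u- → habitual.
voice: ub- → reflexive.

1st person, plural, habitual, reflexive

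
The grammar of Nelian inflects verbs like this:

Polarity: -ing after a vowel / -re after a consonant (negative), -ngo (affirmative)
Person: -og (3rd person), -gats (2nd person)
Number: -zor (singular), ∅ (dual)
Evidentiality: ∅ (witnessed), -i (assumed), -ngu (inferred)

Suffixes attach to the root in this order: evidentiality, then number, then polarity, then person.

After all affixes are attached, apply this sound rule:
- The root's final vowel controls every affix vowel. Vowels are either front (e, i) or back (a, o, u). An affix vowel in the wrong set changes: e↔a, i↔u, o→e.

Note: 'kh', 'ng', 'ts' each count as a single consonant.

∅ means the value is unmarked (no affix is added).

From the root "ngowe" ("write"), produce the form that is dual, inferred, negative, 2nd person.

ngowengiinggets

Attach evidentiality inferred -ngu → ngowengu.
number = dual: zero marking, form stays ngowengu.
Attach polarity negative -ing (after vowel 'u') → ngowenguing.
Attach person 2nd person -gats → ngowenguinggats.
Apply vowel harmony: ngowenguinggats → ngowengiinggets.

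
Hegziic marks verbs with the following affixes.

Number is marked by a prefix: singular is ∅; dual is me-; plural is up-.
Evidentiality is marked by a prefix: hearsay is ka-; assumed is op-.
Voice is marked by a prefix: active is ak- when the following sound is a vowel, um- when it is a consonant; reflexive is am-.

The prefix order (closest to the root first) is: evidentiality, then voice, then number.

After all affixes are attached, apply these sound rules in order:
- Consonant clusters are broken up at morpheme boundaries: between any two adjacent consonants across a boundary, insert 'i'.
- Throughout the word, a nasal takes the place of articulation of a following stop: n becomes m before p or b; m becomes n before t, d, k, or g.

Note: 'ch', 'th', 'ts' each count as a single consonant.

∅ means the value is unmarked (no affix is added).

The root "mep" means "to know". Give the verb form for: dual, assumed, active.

meakopimep

Attach evidentiality assumed op- → opmep.
Attach voice active ak- (before vowel 'o') → akopmep.
Attach number dual me- → meakopmep.
Apply epenthesis: meakopmep → meakopimep.
Nasal assimilation: no change.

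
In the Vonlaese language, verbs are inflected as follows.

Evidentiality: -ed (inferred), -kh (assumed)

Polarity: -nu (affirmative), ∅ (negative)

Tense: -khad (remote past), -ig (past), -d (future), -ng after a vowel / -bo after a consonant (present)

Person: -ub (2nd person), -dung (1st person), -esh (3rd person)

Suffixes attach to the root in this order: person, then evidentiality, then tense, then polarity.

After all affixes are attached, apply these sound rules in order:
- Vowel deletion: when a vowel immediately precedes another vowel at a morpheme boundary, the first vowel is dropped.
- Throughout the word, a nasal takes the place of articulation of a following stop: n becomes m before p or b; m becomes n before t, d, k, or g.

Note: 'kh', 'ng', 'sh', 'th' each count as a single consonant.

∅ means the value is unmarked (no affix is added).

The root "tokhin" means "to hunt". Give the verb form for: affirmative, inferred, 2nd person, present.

Attach person 2nd person -ub → tokhinub.
Attach evidentiality inferred -ed → tokhinubed.
Attach tense present -bo (after consonant 'd') → tokhinubedbo.
Attach polarity affirmative -nu → tokhinubedbonu.
Vowel deletion: no change.
Nasal assimilation: no change.

tokhinubedbonu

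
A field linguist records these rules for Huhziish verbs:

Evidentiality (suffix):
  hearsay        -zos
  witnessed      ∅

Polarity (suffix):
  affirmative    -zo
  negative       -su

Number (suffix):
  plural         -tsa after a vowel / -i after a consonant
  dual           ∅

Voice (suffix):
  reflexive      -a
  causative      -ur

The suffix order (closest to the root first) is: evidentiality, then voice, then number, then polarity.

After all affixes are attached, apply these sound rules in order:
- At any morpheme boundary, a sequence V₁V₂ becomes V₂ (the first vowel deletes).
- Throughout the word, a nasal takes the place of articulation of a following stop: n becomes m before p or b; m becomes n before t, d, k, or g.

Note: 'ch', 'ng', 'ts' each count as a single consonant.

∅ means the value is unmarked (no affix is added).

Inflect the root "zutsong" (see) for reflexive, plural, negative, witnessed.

zutsongatsasu

evidentiality = witnessed: zero marking, form stays zutsong.
Attach voice reflexive -a → zutsonga.
Attach number plural -tsa (after vowel 'a') → zutsongatsa.
Attach polarity negative -su → zutsongatsasu.
Vowel deletion: no change.
Nasal assimilation: no change.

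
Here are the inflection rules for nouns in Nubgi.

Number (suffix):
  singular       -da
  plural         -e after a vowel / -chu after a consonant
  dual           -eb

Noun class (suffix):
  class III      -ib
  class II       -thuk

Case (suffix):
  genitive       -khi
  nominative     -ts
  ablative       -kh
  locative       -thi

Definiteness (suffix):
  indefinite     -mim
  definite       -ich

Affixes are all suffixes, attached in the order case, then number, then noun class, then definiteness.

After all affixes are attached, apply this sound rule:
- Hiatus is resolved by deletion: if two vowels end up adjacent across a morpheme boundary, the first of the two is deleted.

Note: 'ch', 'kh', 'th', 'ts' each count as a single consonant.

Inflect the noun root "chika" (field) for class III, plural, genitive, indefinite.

Attach case genitive -khi → chikakhi.
Attach number plural -e (after vowel 'i') → chikakhie.
Attach noun class class III -ib → chikakhieib.
Attach definiteness indefinite -mim → chikakhieibmim.
Apply vowel deletion: chikakhieibmim → chikakhibmim.

chikakhibmim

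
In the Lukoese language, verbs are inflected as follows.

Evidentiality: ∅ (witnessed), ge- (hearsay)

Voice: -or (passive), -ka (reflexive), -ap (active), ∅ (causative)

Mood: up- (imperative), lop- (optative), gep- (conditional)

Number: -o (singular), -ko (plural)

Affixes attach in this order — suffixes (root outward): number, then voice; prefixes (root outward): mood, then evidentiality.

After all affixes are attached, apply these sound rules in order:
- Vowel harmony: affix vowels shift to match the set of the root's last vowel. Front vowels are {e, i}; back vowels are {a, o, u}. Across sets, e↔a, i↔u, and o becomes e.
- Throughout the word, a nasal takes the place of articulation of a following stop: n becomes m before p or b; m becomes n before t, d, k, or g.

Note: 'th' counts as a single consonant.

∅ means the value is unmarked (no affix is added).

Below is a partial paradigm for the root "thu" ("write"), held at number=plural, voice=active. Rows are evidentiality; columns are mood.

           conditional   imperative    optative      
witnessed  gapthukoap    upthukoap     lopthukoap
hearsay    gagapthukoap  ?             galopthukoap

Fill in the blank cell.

Attach number plural -ko → thuko.
Attach mood imperative up- → upthuko.
Attach voice active -ap → upthukoap.
Attach evidentiality hearsay ge- → geupthukoap.
Apply vowel harmony: geupthukoap → gaupthukoap.
Nasal assimilation: no change.

gaupthukoap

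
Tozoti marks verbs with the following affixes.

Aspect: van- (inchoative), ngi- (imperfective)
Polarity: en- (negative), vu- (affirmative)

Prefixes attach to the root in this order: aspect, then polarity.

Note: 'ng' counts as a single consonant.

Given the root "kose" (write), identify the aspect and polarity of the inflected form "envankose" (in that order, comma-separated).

inchoative, negative

Segment: en-van-kose.
aspect: van- → inchoative.
polarity: en- → negative.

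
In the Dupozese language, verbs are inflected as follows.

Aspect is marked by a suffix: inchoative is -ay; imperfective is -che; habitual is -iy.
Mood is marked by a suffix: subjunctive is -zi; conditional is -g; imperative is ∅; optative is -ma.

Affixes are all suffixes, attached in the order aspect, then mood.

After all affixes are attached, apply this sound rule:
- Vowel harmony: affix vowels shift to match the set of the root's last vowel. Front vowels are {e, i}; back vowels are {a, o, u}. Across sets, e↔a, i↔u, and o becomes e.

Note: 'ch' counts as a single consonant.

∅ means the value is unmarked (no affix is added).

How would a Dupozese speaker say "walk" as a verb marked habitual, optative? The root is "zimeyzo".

Attach aspect habitual -iy → zimeyzoiy.
Attach mood optative -ma → zimeyzoiyma.
Apply vowel harmony: zimeyzoiyma → zimeyzouyma.

zimeyzouyma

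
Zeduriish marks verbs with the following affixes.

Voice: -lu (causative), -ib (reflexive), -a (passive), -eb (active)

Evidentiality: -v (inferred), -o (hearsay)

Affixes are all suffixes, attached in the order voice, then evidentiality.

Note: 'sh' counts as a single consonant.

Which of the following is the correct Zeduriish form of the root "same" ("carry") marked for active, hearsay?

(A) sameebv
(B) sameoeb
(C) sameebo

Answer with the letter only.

C

Attach voice active -eb → sameeb.
Attach evidentiality hearsay -o → sameebo.
So the correct form is sameebo, option (C).
(A) sameebv is wrong: it uses inferred instead of hearsay for evidentiality.
(B) sameoeb is wrong: it has the affixes in the wrong order.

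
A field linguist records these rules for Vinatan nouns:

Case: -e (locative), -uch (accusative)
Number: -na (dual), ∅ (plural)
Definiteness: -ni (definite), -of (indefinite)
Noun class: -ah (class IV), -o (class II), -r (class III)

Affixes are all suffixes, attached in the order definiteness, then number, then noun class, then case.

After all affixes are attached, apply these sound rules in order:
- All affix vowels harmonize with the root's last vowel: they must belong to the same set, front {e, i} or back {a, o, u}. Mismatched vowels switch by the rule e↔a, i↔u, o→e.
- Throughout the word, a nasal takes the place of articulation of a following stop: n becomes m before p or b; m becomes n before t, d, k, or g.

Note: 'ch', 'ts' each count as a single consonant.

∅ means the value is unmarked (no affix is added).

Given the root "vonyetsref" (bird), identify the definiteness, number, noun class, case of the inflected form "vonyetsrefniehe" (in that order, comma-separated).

Segment: vonyetsref-ni-ah-e.
definiteness: -ni → definite.
number: ∅ → plural.
noun class: -ah → class IV.
case: -e → locative.

definite, plural, class IV, locative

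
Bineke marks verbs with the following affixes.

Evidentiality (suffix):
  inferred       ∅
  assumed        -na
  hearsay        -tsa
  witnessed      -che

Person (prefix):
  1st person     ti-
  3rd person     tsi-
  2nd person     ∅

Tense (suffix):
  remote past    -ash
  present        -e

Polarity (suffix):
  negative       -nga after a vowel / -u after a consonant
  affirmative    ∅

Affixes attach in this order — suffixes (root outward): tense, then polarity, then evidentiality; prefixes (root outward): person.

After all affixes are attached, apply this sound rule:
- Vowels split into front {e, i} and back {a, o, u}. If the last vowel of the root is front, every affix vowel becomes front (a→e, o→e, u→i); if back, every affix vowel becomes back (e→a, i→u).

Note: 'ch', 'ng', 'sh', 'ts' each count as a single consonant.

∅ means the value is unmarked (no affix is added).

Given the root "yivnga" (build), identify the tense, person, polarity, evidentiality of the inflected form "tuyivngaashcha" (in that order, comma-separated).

remote past, 1st person, affirmative, witnessed

Segment: ti-yivnga-ash-che.
tense: -ash → remote past.
person: ti- → 1st person.
polarity: ∅ → affirmative.
evidentiality: -che → witnessed.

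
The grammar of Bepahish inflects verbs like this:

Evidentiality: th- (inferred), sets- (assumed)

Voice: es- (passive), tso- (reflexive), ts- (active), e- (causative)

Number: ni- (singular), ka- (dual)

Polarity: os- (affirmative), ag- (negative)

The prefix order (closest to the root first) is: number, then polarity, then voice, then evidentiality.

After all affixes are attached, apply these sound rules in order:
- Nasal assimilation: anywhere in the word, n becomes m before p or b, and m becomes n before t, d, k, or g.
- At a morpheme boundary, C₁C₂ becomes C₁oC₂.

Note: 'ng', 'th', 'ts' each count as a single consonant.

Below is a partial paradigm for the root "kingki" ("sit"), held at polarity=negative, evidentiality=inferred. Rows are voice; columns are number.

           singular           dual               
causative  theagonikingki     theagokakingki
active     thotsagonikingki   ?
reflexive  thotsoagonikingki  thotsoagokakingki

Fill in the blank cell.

Attach number dual ka- → kakingki.
Attach polarity negative ag- → agkakingki.
Attach voice active ts- → tsagkakingki.
Attach evidentiality inferred th- → thtsagkakingki.
Nasal assimilation: no change.
Apply epenthesis: thtsagkakingki → thotsagokakingki.

thotsagokakingki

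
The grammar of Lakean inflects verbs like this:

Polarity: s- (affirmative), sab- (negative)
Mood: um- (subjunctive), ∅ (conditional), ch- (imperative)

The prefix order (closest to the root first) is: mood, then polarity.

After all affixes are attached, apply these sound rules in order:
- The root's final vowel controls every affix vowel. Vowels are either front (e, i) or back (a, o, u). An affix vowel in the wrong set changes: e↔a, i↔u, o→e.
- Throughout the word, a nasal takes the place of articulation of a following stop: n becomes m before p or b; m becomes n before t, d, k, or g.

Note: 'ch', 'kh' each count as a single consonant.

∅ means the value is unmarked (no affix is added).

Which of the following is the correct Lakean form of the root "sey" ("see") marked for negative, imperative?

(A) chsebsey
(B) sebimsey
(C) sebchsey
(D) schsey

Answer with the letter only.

C

Attach mood imperative ch- → chsey.
Attach polarity negative sab- → sabchsey.
Apply vowel harmony: sabchsey → sebchsey.
Nasal assimilation: no change.
So the correct form is sebchsey, option (C).
(A) chsebsey is wrong: it has the affixes in the wrong order.
(B) sebimsey is wrong: it uses subjunctive instead of imperative for mood.
(D) schsey is wrong: it uses affirmative instead of negative for polarity.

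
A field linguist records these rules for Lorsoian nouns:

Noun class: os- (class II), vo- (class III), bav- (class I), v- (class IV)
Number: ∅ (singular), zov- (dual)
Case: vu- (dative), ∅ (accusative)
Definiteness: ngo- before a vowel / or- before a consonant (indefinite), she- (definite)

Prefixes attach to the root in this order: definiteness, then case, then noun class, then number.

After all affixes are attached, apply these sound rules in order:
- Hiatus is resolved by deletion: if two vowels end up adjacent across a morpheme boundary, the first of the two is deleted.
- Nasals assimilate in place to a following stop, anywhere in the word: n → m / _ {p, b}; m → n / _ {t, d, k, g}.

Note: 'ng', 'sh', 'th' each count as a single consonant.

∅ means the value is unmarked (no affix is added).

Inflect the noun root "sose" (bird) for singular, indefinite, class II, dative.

osvorsose

Attach definiteness indefinite or- (before consonant 's') → orsose.
Attach case dative vu- → vuorsose.
Attach noun class class II os- → osvuorsose.
number = singular: zero marking, form stays osvuorsose.
Apply vowel deletion: osvuorsose → osvorsose.
Nasal assimilation: no change.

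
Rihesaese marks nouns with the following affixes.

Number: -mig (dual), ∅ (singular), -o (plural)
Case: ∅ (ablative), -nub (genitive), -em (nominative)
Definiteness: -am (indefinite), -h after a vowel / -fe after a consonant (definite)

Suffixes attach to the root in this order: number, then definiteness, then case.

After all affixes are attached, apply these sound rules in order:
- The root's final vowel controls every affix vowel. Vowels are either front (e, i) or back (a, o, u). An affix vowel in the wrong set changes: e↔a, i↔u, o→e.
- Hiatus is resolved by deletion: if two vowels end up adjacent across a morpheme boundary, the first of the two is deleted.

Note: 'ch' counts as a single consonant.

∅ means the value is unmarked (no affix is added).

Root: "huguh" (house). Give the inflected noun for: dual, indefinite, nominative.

huguhmugamam

Attach number dual -mig → huguhmig.
Attach definiteness indefinite -am → huguhmigam.
Attach case nominative -em → huguhmigamem.
Apply vowel harmony: huguhmigamem → huguhmugamam.
Vowel deletion: no change.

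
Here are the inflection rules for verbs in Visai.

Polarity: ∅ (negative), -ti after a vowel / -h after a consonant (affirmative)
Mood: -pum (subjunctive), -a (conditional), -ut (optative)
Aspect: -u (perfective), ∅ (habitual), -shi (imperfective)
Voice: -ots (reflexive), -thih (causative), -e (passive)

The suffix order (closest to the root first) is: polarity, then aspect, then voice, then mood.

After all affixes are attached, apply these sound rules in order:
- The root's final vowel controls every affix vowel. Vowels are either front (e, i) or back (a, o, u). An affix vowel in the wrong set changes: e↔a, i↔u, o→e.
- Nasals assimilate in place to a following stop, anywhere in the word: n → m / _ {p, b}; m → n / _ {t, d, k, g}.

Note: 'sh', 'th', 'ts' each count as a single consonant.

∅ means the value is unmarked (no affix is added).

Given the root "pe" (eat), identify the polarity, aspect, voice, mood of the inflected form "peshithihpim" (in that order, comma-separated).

negative, imperfective, causative, subjunctive

Segment: pe-shi-thih-pum.
polarity: ∅ → negative.
aspect: -shi → imperfective.
voice: -thih → causative.
mood: -pum → subjunctive.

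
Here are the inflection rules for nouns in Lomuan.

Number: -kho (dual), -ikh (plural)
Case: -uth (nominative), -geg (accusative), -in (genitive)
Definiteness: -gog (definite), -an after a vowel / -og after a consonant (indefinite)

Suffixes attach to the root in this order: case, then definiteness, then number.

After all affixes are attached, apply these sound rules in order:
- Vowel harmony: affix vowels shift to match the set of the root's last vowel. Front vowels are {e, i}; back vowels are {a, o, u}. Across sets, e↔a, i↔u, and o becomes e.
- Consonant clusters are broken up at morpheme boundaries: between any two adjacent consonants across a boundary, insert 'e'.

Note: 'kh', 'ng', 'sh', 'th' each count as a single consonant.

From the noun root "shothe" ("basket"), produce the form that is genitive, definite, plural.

shotheinegegikh

Attach case genitive -in → shothein.
Attach definiteness definite -gog → shotheingog.
Attach number plural -ikh → shotheingogikh.
Apply vowel harmony: shotheingogikh → shotheingegikh.
Apply epenthesis: shotheingegikh → shotheinegegikh.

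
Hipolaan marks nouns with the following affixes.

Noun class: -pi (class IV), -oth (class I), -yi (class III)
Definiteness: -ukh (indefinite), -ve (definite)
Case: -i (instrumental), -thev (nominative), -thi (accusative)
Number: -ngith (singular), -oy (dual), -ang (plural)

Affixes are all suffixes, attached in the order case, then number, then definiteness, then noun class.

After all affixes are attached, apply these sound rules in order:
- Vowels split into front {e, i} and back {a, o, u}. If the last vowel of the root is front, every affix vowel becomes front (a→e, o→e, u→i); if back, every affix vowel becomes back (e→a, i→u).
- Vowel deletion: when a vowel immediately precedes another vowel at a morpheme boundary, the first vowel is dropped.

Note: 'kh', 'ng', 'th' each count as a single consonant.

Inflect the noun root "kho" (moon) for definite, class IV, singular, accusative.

Attach case accusative -thi → khothi.
Attach number singular -ngith → khothingith.
Attach definiteness definite -ve → khothingithve.
Attach noun class class IV -pi → khothingithvepi.
Apply vowel harmony: khothingithvepi → khothunguthvapu.
Vowel deletion: no change.

khothunguthvapu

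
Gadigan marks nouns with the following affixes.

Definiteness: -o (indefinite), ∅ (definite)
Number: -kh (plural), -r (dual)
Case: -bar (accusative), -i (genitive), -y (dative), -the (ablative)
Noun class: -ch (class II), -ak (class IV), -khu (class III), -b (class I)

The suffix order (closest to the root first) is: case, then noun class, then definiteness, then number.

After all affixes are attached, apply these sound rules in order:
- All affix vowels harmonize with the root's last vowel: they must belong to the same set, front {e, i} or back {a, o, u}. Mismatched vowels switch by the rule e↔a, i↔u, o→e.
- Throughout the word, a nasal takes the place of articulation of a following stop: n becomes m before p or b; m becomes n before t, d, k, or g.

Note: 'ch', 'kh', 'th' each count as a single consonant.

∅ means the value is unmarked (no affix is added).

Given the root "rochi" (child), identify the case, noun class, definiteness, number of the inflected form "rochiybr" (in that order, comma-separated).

dative, class I, definite, dual

Segment: rochi-y-b-r.
case: -y → dative.
noun class: -b → class I.
definiteness: ∅ → definite.
number: -r → dual.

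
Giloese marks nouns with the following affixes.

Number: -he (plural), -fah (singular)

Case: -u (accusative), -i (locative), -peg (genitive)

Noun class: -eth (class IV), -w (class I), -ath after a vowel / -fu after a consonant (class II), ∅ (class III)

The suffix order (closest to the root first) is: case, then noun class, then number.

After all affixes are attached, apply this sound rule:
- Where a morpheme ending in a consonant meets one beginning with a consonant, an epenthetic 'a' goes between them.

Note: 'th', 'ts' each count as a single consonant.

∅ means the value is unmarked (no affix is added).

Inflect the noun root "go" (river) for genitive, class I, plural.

Attach case genitive -peg → gopeg.
Attach noun class class I -w → gopegw.
Attach number plural -he → gopegwhe.
Apply epenthesis: gopegwhe → gopegawahe.

gopegawahe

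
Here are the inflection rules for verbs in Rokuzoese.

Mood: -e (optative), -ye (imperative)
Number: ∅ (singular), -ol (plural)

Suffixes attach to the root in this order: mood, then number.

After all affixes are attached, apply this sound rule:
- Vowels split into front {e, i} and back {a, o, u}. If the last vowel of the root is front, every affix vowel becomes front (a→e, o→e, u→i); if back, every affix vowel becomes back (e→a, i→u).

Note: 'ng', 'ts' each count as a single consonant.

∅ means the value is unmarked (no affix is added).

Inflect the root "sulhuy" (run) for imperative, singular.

sulhuyya

Attach mood imperative -ye → sulhuyye.
number = singular: zero marking, form stays sulhuyye.
Apply vowel harmony: sulhuyye → sulhuyya.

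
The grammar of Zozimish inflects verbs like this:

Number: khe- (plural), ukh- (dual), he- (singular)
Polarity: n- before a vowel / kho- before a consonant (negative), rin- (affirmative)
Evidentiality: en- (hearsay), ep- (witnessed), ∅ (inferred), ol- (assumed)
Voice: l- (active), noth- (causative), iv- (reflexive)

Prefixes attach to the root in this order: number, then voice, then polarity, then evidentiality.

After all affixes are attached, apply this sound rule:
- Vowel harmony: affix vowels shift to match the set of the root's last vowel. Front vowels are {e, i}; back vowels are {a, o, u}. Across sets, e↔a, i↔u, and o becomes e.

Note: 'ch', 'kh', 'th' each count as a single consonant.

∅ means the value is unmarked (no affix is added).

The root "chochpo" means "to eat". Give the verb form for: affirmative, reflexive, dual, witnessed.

aprunuvukhchochpo

Attach number dual ukh- → ukhchochpo.
Attach voice reflexive iv- → ivukhchochpo.
Attach polarity affirmative rin- → rinivukhchochpo.
Attach evidentiality witnessed ep- → eprinivukhchochpo.
Apply vowel harmony: eprinivukhchochpo → aprunuvukhchochpo.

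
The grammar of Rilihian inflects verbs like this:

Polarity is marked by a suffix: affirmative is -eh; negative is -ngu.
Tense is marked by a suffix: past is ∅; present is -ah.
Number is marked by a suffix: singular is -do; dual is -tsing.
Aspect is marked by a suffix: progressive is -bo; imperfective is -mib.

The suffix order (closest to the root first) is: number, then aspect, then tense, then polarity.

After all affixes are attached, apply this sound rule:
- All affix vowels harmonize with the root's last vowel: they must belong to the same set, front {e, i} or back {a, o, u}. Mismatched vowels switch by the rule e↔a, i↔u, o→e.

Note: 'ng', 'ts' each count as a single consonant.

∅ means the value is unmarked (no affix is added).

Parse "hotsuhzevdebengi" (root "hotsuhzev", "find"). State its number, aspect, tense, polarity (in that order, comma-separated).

singular, progressive, past, negative

Segment: hotsuhzev-do-bo-ngu.
number: -do → singular.
aspect: -bo → progressive.
tense: ∅ → past.
polarity: -ngu → negative.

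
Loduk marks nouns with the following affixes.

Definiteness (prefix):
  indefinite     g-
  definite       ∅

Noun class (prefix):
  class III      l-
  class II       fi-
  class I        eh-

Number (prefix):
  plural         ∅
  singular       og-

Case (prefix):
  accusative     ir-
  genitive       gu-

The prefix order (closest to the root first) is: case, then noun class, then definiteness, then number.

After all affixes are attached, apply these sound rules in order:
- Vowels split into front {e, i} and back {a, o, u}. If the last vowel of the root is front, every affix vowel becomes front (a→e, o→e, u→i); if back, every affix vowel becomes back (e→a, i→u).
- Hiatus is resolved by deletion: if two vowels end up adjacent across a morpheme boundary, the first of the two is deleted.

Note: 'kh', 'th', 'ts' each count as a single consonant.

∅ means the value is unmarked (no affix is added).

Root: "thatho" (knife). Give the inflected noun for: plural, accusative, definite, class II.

furthatho

Attach case accusative ir- → irthatho.
Attach noun class class II fi- → fiirthatho.
definiteness = definite: zero marking, form stays fiirthatho.
number = plural: zero marking, form stays fiirthatho.
Apply vowel harmony: fiirthatho → fuurthatho.
Apply vowel deletion: fuurthatho → furthatho.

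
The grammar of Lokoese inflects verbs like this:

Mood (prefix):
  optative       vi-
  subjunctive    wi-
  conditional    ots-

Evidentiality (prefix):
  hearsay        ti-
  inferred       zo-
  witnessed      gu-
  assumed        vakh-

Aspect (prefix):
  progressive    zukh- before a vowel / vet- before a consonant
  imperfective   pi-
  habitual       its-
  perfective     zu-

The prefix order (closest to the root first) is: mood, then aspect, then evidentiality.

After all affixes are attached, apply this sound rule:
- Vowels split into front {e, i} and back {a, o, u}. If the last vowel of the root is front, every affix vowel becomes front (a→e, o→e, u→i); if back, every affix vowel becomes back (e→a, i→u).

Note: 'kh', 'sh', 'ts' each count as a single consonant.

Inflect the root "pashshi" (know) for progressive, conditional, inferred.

zezikhetspashshi

Attach mood conditional ots- → otspashshi.
Attach aspect progressive zukh- (before vowel 'o') → zukhotspashshi.
Attach evidentiality inferred zo- → zozukhotspashshi.
Apply vowel harmony: zozukhotspashshi → zezikhetspashshi.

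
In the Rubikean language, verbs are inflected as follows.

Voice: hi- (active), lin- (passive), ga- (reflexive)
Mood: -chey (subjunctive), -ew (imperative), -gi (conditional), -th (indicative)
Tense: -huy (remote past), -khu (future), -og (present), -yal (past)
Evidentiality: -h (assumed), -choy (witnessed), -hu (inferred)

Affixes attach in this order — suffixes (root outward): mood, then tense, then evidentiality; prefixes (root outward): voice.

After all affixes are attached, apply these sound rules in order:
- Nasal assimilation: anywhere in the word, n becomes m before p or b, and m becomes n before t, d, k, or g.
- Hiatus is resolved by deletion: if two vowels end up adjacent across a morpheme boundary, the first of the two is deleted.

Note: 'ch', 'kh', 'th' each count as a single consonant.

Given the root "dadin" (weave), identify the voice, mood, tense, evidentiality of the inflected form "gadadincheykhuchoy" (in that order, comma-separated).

reflexive, subjunctive, future, witnessed

Segment: ga-dadin-chey-khu-choy.
voice: ga- → reflexive.
mood: -chey → subjunctive.
tense: -khu → future.
evidentiality: -choy → witnessed.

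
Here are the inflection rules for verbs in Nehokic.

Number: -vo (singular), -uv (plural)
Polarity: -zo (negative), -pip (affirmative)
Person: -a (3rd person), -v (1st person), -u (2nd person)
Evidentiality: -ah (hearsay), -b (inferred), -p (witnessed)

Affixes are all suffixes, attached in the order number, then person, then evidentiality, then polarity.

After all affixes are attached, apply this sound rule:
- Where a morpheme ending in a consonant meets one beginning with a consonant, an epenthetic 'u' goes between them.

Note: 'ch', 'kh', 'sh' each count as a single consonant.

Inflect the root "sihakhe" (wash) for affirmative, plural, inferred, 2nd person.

Attach number plural -uv → sihakheuv.
Attach person 2nd person -u → sihakheuvu.
Attach evidentiality inferred -b → sihakheuvub.
Attach polarity affirmative -pip → sihakheuvubpip.
Apply epenthesis: sihakheuvubpip → sihakheuvubupip.

sihakheuvubupip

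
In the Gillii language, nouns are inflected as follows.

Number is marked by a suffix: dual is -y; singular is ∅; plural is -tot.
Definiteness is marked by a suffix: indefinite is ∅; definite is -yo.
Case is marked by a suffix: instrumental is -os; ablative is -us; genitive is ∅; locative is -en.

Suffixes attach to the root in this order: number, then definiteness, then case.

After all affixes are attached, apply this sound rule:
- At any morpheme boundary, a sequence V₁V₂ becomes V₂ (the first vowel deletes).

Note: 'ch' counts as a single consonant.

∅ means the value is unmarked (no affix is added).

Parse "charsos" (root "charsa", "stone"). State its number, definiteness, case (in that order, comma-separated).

Segment: charsa-os.
number: ∅ → singular.
definiteness: ∅ → indefinite.
case: -os → instrumental.

singular, indefinite, instrumental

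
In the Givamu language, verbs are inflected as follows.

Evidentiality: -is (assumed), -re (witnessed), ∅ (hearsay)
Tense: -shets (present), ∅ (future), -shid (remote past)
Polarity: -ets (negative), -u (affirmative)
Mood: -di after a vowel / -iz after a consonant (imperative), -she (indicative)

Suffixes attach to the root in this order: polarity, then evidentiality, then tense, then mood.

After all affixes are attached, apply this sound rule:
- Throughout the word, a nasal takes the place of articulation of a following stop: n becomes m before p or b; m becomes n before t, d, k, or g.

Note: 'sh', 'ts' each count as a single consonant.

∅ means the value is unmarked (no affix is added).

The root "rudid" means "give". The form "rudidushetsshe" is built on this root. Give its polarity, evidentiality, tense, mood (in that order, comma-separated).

Segment: rudid-u-shets-she.
polarity: -u → affirmative.
evidentiality: ∅ → hearsay.
tense: -shets → present.
mood: -she → indicative.

affirmative, hearsay, present, indicative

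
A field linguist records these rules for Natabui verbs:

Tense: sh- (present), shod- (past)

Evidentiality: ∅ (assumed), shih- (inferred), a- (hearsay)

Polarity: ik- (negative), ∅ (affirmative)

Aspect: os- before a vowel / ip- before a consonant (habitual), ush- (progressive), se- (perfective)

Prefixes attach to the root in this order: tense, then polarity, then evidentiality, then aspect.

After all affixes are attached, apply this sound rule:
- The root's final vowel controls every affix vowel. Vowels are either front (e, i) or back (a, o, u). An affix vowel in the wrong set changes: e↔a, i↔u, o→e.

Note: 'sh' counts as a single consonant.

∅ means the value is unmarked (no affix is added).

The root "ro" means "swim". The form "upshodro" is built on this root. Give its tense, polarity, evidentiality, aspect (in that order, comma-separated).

Segment: ip-shod-ro.
tense: shod- → past.
polarity: ∅ → affirmative.
evidentiality: ∅ → assumed.
aspect: os/ip- → habitual.

past, affirmative, assumed, habitual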